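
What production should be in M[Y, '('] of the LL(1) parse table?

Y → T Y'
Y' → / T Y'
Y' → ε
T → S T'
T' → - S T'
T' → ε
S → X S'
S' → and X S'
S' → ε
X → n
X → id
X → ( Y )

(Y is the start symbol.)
Y → T Y'

To find M[Y, '('], we find productions for Y where '(' is in the predict set (PREDICT(N → α) = (FIRST(α) \ {ε}) ∪ (FOLLOW(N) if α ⇒* ε)).

Relevant sets:
  FIRST(T) = { '(', 'id', 'n' }

Y → T Y': PREDICT = { '(', 'id', 'n' }
  '(' is in predict set, so this production goes in M[Y, '(']

M[Y, '('] = Y → T Y'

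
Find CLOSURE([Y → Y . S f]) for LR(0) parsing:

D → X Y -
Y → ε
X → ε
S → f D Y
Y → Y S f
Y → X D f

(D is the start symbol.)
Start with: [Y → Y . S f]
  [Y → Y . S f] has the dot before S: add [S → . f D Y]
No further items can be added.

CLOSURE = { [S → . f D Y], [Y → Y . S f] }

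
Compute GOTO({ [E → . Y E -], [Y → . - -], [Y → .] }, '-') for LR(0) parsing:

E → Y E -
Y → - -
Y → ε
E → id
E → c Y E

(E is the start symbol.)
{ [Y → - . -] }

GOTO(I, '-') = CLOSURE({ [A → αX.β] : [A → α.Xβ] ∈ I, X = '-' })

Items with dot before '-', with the dot advanced:
  [Y → . - -] → [Y → - . -]
Closure adds nothing (no advanced item has the dot before a non-terminal).

GOTO = { [Y → - . -] }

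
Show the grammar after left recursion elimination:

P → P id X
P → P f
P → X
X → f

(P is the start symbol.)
P → X P'
P' → id X P'
P' → f P'
P' → ε
X → f

P is directly left-recursive. The standard transformation for
  A → A α₁ | ... | A α_m | β₁ | ... | β_n
is
  A  → β₁ A' | ... | β_n A'
  A' → α₁ A' | ... | α_m A' | ε

P → X becomes P → X P'
P → P id X becomes P' → id X P'
P → P f becomes P' → f P'
Add P' → ε

Productions for other non-terminals are unchanged:
  X → f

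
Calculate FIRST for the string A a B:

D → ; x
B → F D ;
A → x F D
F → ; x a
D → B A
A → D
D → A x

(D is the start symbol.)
FIRST sets of the non-terminals involved (from the grammar, by fixed-point iteration):
  FIRST(A) = { ';', 'x' }

To compute FIRST(A a B), process the symbols left to right:
Symbol A is a non-terminal. Add FIRST(A) \ {ε} = { ';', 'x' }
A is not nullable (ε ∉ FIRST(A)), so stop here.
FIRST(A a B) = { ';', 'x' }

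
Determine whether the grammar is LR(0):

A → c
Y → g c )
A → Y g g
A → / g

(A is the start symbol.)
Augment with A' → A and build the canonical LR(0) collection (I0 = CLOSURE({[A' → . A]}), then GOTO on every symbol after a dot until no new states appear). It has 11 states:
  I0: { [A → . / g], [A → . Y g g], [A → . c], [A' → . A], [Y → . g c )] }  — shift
  I1: { [A → / . g] }  — shift
  I2: { [A' → A .] }  — accept
  I3: { [A → Y . g g] }  — shift
  I4: { [A → c .] }  — reduce
  I5: { [Y → g . c )] }  — shift
  I6: { [Y → g c . )] }  — shift
  I7: { [Y → g c ) .] }  — reduce
  I8: { [A → Y g . g] }  — shift
  I9: { [A → Y g g .] }  — reduce
  I10: { [A → / g .] }  — reduce

Every state is either a pure shift/goto state or contains exactly one complete item and nothing to shift — no conflicts. The grammar is LR(0).

Answer: Yes, the grammar is LR(0)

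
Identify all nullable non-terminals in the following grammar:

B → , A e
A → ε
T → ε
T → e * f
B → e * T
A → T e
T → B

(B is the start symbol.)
{ 'A', 'T' }

A non-terminal is nullable if it can derive ε (the empty string): either it has an ε-production, or it has a production whose right-hand side consists entirely of nullable non-terminals.

ε-productions: A → ε, T → ε
So A, T are immediately nullable.
No further non-terminal can be added: every production for the remaining non-terminals contains a terminal or a non-nullable non-terminal.
Nullable = { 'A', 'T' }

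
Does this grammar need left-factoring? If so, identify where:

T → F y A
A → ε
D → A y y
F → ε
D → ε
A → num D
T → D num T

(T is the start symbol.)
No, left-factoring is not needed

Left-factoring is needed when two productions for the same non-terminal
share a common prefix on the right-hand side.

Productions for T:
  T → F y A
  T → D num T
Productions for A:
  A → ε
  A → num D
Productions for D:
  D → A y y
  D → ε

No common prefixes found.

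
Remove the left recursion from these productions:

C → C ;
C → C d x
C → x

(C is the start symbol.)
C → x C'
C' → ; C'
C' → d x C'
C' → ε

C is directly left-recursive. The standard transformation for
  A → A α₁ | ... | A α_m | β₁ | ... | β_n
is
  A  → β₁ A' | ... | β_n A'
  A' → α₁ A' | ... | α_m A' | ε

C → x becomes C → x C'
C → C ; becomes C' → ; C'
C → C d x becomes C' → d x C'
Add C' → ε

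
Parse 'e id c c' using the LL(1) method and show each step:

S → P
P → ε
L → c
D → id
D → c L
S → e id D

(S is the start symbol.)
LL(1) parsing maintains a stack (initially the start symbol over $) and the input. At each step: if the stack top is a terminal, match it against the current input token; if it is a non-terminal N, replace it with the RHS of M[N, lookahead] (the unique production whose predict set contains the lookahead).

Stack is shown with the top on the left.

Stack     Input       Action
----------------------------
S $       e id c c $  output S → e id D
e id D $  e id c c $  match 'e'
id D $    id c c $    match 'id'
D $       c c $       output D → c L
c L $     c c $       match 'c'
L $       c $         output L → c
c $       c $         match 'c'
$         $           accept

The string is accepted.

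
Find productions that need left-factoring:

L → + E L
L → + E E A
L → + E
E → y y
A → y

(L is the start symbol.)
Left-factoring is needed when two productions for the same non-terminal
share a common prefix on the right-hand side.

Productions for L:
  L → + E L
  L → + E E A
  L → + E

Found common prefix '+ E' in productions for L

Answer: Yes, L has productions with common prefix '+ E'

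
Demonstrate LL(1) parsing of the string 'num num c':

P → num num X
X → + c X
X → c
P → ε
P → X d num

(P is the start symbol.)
LL(1) parsing maintains a stack (initially the start symbol over $) and the input. At each step: if the stack top is a terminal, match it against the current input token; if it is a non-terminal N, replace it with the RHS of M[N, lookahead] (the unique production whose predict set contains the lookahead).

Stack is shown with the top on the left.

Stack        Input        Action
--------------------------------
P $          num num c $  output P → num num X
num num X $  num num c $  match 'num'
num X $      num c $      match 'num'
X $          c $          output X → c
c $          c $          match 'c'
$            $            accept

The string is accepted.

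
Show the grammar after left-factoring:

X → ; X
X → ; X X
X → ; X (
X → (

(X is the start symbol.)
X → ; X X'
X' → ε
X' → X
X' → (
X → (

Left-factoring transforms A → αβ₁ | αβ₂ into A → αA' and A' → β₁ | β₂
(α is the longest common prefix among the alternatives). Repeat until
no nonterminal has two alternatives with a common prefix.

Round 1: X has alternatives sharing prefix '; X'. Introduce X': X → ; X X'
  Add: X' → ε
  Add: X' → X
  Add: X' → (

No remaining common prefixes — done.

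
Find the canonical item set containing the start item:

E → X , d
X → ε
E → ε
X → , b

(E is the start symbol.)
First, augment the grammar with E' → E
I₀ = CLOSURE({ [E' → . E] }):
  [E' → . E] has the dot before E: add [E → . X , d], [E → .]
  [E → . X , d] has the dot before X: add [X → .], [X → . , b]
No further items can be added.

I₀ = { [E → . X , d], [E → .], [E' → . E], [X → . , b], [X → .] }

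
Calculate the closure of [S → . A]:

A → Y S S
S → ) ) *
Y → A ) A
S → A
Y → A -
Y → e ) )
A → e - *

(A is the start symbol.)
To compute CLOSURE, for each item [A → α.Bβ] where B is a non-terminal, add [B → .γ] for all productions B → γ; repeat for the newly added items until nothing changes.

Start with: [S → . A]
  [S → . A] has the dot before A: add [A → . Y S S], [A → . e - *]
  [A → . Y S S] has the dot before Y: add [Y → . A ) A], [Y → . A -], [Y → . e ) )]
No further items can be added.

CLOSURE = { [A → . Y S S], [A → . e - *], [S → . A], [Y → . A ) A], [Y → . A -], [Y → . e ) )] }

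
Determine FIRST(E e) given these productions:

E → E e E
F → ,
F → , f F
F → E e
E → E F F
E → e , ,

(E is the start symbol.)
{ 'e' }

FIRST sets of the non-terminals involved (from the grammar, by fixed-point iteration):
  FIRST(E) = { 'e' }

To compute FIRST(E e), process the symbols left to right:
Symbol E is a non-terminal. Add FIRST(E) \ {ε} = { 'e' }
E is not nullable (ε ∉ FIRST(E)), so stop here.
FIRST(E e) = { 'e' }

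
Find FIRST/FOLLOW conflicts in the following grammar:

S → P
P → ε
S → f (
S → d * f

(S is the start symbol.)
A FIRST/FOLLOW conflict occurs when a non-terminal N has a nullable alternative N → β (β ⇒* ε) and another alternative N → α with FIRST(α) ∩ FOLLOW(N) ≠ ∅: on such a lookahead the parser cannot decide between expanding α and letting N vanish via β.

Nullable non-terminals: P, S.
FIRST sets used below: FIRST(P) = { ε }
P has a nullable alternative but only one production, so nothing to check.

S: nullable alternative(s) S → P; FOLLOW(S) = { $ }
  S → P: FIRST \ {ε} = { } — this is the only nullable alternative, skip
  S → f (: FIRST \ {ε} = { 'f' } — disjoint from FOLLOW(S)
  S → d * f: FIRST \ {ε} = { 'd' } — disjoint from FOLLOW(S)

No FIRST/FOLLOW conflicts found.

Answer: No FIRST/FOLLOW conflicts.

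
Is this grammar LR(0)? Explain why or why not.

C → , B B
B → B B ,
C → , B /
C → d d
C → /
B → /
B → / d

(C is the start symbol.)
A grammar is LR(0) if no state in the canonical LR(0) collection has:
  - both a shift item (dot before a terminal) and a complete item (shift-reduce conflict), or
  - two or more complete items (reduce-reduce conflict; the accept item [C' → C .] counts as a complete item here).

Augment with C' → C and build the canonical LR(0) collection (I0 = CLOSURE({[C' → . C]}), then GOTO on every symbol after a dot until no new states appear). It has 13 states:
  I0: { [C → . , B /], [C → . , B B], [C → . /], [C → . d d], [C' → . C] }  — shift
  I1: { [B → . / d], [B → . /], [B → . B B ,], [C → , . B /], [C → , . B B] }  — shift
  I2: { [C → / .] }  — reduce
  I3: { [C' → C .] }  — accept
  I4: { [C → d . d] }  — shift
  I5: { [C → d d .] }  — reduce
  I6: { [B → / . d], [B → / .] }  — shift, reduce
  I7: { [B → . / d], [B → . /], [B → . B B ,], [B → B . B ,], [C → , B . /], [C → , B . B] }  — shift
  I8: { [B → / . d], [B → / .], [C → , B / .] }  — shift, 2 reduces
  I9: { [B → . / d], [B → . /], [B → . B B ,], [B → B . B ,], [B → B B . ,], [C → , B B .] }  — shift, reduce
  I10: { [B → B B , .] }  — reduce
  I11: { [B → . / d], [B → . /], [B → . B B ,], [B → B . B ,], [B → B B . ,] }  — shift
  I12: { [B → / d .] }  — reduce

Conflict in state I6:
  Shift-reduce conflict between [B → / .] and [B → / . d]
So the grammar is NOT LR(0).

Answer: No. Shift-reduce conflict between [B → / .] and [B → / . d]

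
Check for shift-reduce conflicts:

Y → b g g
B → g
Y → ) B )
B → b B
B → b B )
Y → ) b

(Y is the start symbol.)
Augment with Y' → Y and build the canonical LR(0) collection (I0 = CLOSURE({[Y' → . Y]}), then GOTO on every symbol after a dot until no new states appear). It has 13 states:
  I0: { [Y → . ) B )], [Y → . ) b], [Y → . b g g], [Y' → . Y] }  — shift
  I1: { [B → . b B )], [B → . b B], [B → . g], [Y → ) . B )], [Y → ) . b] }  — shift
  I2: { [Y' → Y .] }  — accept
  I3: { [Y → b . g g] }  — shift
  I4: { [Y → b g . g] }  — shift
  I5: { [Y → b g g .] }  — reduce
  I6: { [Y → ) B . )] }  — shift
  I7: { [B → . b B )], [B → . b B], [B → . g], [B → b . B )], [B → b . B], [Y → ) b .] }  — shift, reduce
  I8: { [B → g .] }  — reduce
  I9: { [B → b B . )], [B → b B .] }  — shift, reduce
  I10: { [B → . b B )], [B → . b B], [B → . g], [B → b . B )], [B → b . B] }  — shift
  I11: { [B → b B ) .] }  — reduce
  I12: { [Y → ) B ) .] }  — reduce

I7 contains reduce item [Y → ) b .] and shift items [B → . b B], [B → . b B )], [B → . g] — shift-reduce conflict.
I9 contains reduce item [B → b B .] and shift item [B → b B . )] — shift-reduce conflict.

Answer: Yes — I7: [Y → ) b .] vs [B → . b B]; I9: [B → b B .] vs [B → b B . )]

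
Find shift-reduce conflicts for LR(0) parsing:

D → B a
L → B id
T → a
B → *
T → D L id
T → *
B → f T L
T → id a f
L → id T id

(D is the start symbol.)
Augment with D' → D and build the canonical LR(0) collection (I0 = CLOSURE({[D' → . D]}), then GOTO on every symbol after a dot until no new states appear). It has 21 states:
  I0: { [B → . *], [B → . f T L], [D → . B a], [D' → . D] }  — shift
  I1: { [B → * .] }  — reduce
  I2: { [D → B . a] }  — shift
  I3: { [D' → D .] }  — accept
  I4: { [B → . *], [B → . f T L], [B → f . T L], [D → . B a], [T → . *], [T → . D L id], [T → . a], [T → . id a f] }  — shift
  I5: { [B → * .], [T → * .] }  — 2 reduces
  I6: { [B → . *], [B → . f T L], [L → . B id], [L → . id T id], [T → D . L id] }  — shift
  I7: { [B → . *], [B → . f T L], [B → f T . L], [L → . B id], [L → . id T id] }  — shift
  I8: { [T → a .] }  — reduce
  I9: { [T → id . a f] }  — shift
  I10: { [T → id a . f] }  — shift
  I11: { [T → id a f .] }  — reduce
  I12: { [L → B . id] }  — shift
  I13: { [B → f T L .] }  — reduce
  I14: { [B → . *], [B → . f T L], [D → . B a], [L → id . T id], [T → . *], [T → . D L id], [T → . a], [T → . id a f] }  — shift
  I15: { [L → id T . id] }  — shift
  I16: { [L → id T id .] }  — reduce
  I17: { [L → B id .] }  — reduce
  I18: { [T → D L . id] }  — shift
  I19: { [T → D L id .] }  — reduce
  I20: { [D → B a .] }  — reduce

No state contains both a complete item and a shift item.

Answer: No shift-reduce conflicts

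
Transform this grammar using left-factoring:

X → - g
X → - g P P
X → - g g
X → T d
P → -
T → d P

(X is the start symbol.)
X → - g X'
X' → ε
X' → P P
X' → g
X → T d
P → -
T → d P

Left-factoring transforms A → αβ₁ | αβ₂ into A → αA' and A' → β₁ | β₂
(α is the longest common prefix among the alternatives). Repeat until
no nonterminal has two alternatives with a common prefix.

Round 1: X has alternatives sharing prefix '- g'. Introduce X': X → - g X'
  Add: X' → ε
  Add: X' → P P
  Add: X' → g

No remaining common prefixes — done.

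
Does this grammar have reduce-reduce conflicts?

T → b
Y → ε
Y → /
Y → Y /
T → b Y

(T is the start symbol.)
Yes — I2: [T → b .] vs [Y → .]

A reduce-reduce conflict occurs when an LR(0) state has two complete items [A → α .] and [B → β .] — both call for a reduction, and with no lookahead the parser cannot choose between them.

Augment with T' → T and build the canonical LR(0) collection (I0 = CLOSURE({[T' → . T]}), then GOTO on every symbol after a dot until no new states appear). It has 6 states:
  I0: { [T → . b Y], [T → . b], [T' → . T] }  — shift
  I1: { [T' → T .] }  — accept
  I2: { [T → b . Y], [T → b .], [Y → . /], [Y → . Y /], [Y → .] }  — shift, 2 reduces
  I3: { [Y → / .] }  — reduce
  I4: { [T → b Y .], [Y → Y . /] }  — shift, reduce
  I5: { [Y → Y / .] }  — reduce

I2 contains complete items [T → b .], [Y → .] — reduce-reduce conflict.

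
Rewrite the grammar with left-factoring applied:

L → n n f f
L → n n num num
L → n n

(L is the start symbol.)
Left-factoring transforms A → αβ₁ | αβ₂ into A → αA' and A' → β₁ | β₂
(α is the longest common prefix among the alternatives). Repeat until
no nonterminal has two alternatives with a common prefix.

Round 1: L has alternatives sharing prefix 'n n'. Introduce L': L → n n L'
  Add: L' → f f
  Add: L' → num num
  Add: L' → ε

No remaining common prefixes — done.

Resulting grammar:
L → n n L'
L' → f f
L' → num num
L' → ε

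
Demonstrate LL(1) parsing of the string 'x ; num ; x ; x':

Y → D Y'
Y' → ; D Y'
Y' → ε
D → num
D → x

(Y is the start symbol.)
Stack is shown with the top on the left.

Stack     Input              Action
-----------------------------------
Y $       x ; num ; x ; x $  output Y → D Y'
D Y' $    x ; num ; x ; x $  output D → x
x Y' $    x ; num ; x ; x $  match 'x'
Y' $      ; num ; x ; x $    output Y' → ; D Y'
; D Y' $  ; num ; x ; x $    match ';'
D Y' $    num ; x ; x $      output D → num
num Y' $  num ; x ; x $      match 'num'
Y' $      ; x ; x $          output Y' → ; D Y'
; D Y' $  ; x ; x $          match ';'
D Y' $    x ; x $            output D → x
x Y' $    x ; x $            match 'x'
Y' $      ; x $              output Y' → ; D Y'
; D Y' $  ; x $              match ';'
D Y' $    x $                output D → x
x Y' $    x $                match 'x'
Y' $      $                  output Y' → ε
$         $                  accept

The string is accepted.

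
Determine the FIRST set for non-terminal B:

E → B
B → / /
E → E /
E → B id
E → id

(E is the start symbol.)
To compute FIRST(B), examine every production with B on the left-hand side, reading each right-hand side left to right until a non-nullable symbol is reached.

From B → / /:
  - '/' is a terminal: add '/' and stop

Collecting: FIRST(B) = { '/' }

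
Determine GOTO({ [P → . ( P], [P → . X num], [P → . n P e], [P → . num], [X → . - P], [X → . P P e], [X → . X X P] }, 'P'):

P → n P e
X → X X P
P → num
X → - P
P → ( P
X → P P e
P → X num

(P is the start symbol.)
GOTO(I, 'P') = CLOSURE({ [A → αX.β] : [A → α.Xβ] ∈ I, X = 'P' })

Items with dot before 'P', with the dot advanced:
  [X → . P P e] → [X → P . P e]
Closure of the advanced items:
  [X → P . P e] has the dot before P: add [P → . n P e], [P → . num], [P → . ( P], [P → . X num]
  [P → . X num] has the dot before X: add [X → . X X P], [X → . - P], [X → . P P e]

GOTO = { [P → . ( P], [P → . X num], [P → . n P e], [P → . num], [X → . - P], [X → . P P e], [X → . X X P], [X → P . P e] }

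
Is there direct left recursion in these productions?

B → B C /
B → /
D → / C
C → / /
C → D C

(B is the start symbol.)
Yes, B is left-recursive

Direct left recursion occurs when N → N α for some non-terminal N (the right-hand side begins with the left-hand side itself).

B → B C /: LEFT RECURSIVE (starts with B)
B → /: starts with '/'
D → / C: starts with '/'
C → / /: starts with '/'
C → D C: starts with D

The grammar has direct left recursion on: B.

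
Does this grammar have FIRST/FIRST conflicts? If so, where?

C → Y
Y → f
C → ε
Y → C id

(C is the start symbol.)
A FIRST/FIRST conflict occurs when two productions N → α and N → β for the same non-terminal have FIRST(α) ∩ FIRST(β) ≠ ∅ (with ε ∈ FIRST of a nullable right-hand side, so two nullable alternatives also conflict).

FIRST sets of the non-terminals at (or reachable through a nullable prefix from) the front of some alternative:
  FIRST(Y) = { 'f', 'id' }
  FIRST(C) = { 'f', 'id', ε }

Productions for C:
  C → Y: FIRST = { 'f', 'id' }
  C → ε: FIRST = { ε }
Productions for Y:
  Y → f: FIRST = { 'f' }
  Y → C id: FIRST = { 'f', 'id' }

Conflict for Y: Y → f and Y → C id
  Overlap: { 'f' }

Answer: Yes. Y → f / Y → C id on { 'f' }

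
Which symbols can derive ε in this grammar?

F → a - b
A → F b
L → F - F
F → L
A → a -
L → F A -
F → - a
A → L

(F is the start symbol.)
None

There are no ε-productions, so no non-terminal can derive ε.
No non-terminals are nullable.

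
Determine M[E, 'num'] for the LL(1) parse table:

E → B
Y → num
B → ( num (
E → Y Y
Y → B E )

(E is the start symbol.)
To find M[E, 'num'], we find productions for E where 'num' is in the predict set (PREDICT(N → α) = (FIRST(α) \ {ε}) ∪ (FOLLOW(N) if α ⇒* ε)).

Relevant sets:
  FIRST(B) = { '(' }
  FIRST(Y) = { '(', 'num' }

E → B: PREDICT = { '(' }
E → Y Y: PREDICT = { '(', 'num' }
  'num' is in predict set, so this production goes in M[E, 'num']

M[E, 'num'] = E → Y Y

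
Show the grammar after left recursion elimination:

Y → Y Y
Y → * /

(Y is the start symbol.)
Y is directly left-recursive. The standard transformation for
  A → A α₁ | ... | A α_m | β₁ | ... | β_n
is
  A  → β₁ A' | ... | β_n A'
  A' → α₁ A' | ... | α_m A' | ε

Y → * / becomes Y → * / Y'
Y → Y Y becomes Y' → Y Y'
Add Y' → ε

Resulting grammar:
Y → * / Y'
Y' → Y Y'
Y' → ε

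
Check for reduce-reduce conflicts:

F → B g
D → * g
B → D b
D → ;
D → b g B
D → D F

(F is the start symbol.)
No reduce-reduce conflicts

A reduce-reduce conflict occurs when an LR(0) state has two complete items [A → α .] and [B → β .] — both call for a reduction, and with no lookahead the parser cannot choose between them.

Augment with F' → F and build the canonical LR(0) collection (I0 = CLOSURE({[F' → . F]}), then GOTO on every symbol after a dot until no new states appear). It has 13 states:
  I0: { [B → . D b], [D → . * g], [D → . ;], [D → . D F], [D → . b g B], [F → . B g], [F' → . F] }  — shift
  I1: { [D → * . g] }  — shift
  I2: { [D → ; .] }  — reduce
  I3: { [F → B . g] }  — shift
  I4: { [B → . D b], [B → D . b], [D → . * g], [D → . ;], [D → . D F], [D → . b g B], [D → D . F], [F → . B g] }  — shift
  I5: { [F' → F .] }  — accept
  I6: { [D → b . g B] }  — shift
  I7: { [B → . D b], [D → . * g], [D → . ;], [D → . D F], [D → . b g B], [D → b g . B] }  — shift
  I8: { [D → b g B .] }  — reduce
  I9: { [D → D F .] }  — reduce
  I10: { [B → D b .], [D → b . g B] }  — shift, reduce
  I11: { [F → B g .] }  — reduce
  I12: { [D → * g .] }  — reduce

No state contains more than one complete item.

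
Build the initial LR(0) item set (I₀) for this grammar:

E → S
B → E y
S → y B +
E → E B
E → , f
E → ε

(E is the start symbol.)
{ [E → . , f], [E → . E B], [E → . S], [E → .], [E' → . E], [S → . y B +] }

First, augment the grammar with E' → E
I₀ = CLOSURE({ [E' → . E] }):
  [E' → . E] has the dot before E: add [E → . S], [E → . E B], [E → . , f], [E → .]
  [E → . S] has the dot before S: add [S → . y B +]
No further items can be added.

I₀ = { [E → . , f], [E → . E B], [E → . S], [E → .], [E' → . E], [S → . y B +] }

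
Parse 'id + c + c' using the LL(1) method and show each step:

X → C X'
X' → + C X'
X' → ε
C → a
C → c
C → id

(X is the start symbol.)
Stack is shown with the top on the left.

Stack     Input         Action
------------------------------
X $       id + c + c $  output X → C X'
C X' $    id + c + c $  output C → id
id X' $   id + c + c $  match 'id'
X' $      + c + c $     output X' → + C X'
+ C X' $  + c + c $     match '+'
C X' $    c + c $       output C → c
c X' $    c + c $       match 'c'
X' $      + c $         output X' → + C X'
+ C X' $  + c $         match '+'
C X' $    c $           output C → c
c X' $    c $           match 'c'
X' $      $             output X' → ε
$         $             accept

The string is accepted.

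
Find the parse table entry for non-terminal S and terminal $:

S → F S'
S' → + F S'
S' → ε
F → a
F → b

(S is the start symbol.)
Empty (error entry)

To find M[S, $], we find productions for S where $ is in the predict set (PREDICT(N → α) = (FIRST(α) \ {ε}) ∪ (FOLLOW(N) if α ⇒* ε)).

Relevant sets:
  FIRST(F) = { 'a', 'b' }

S → F S': PREDICT = { 'a', 'b' }

M[S, $] is empty (no production applies)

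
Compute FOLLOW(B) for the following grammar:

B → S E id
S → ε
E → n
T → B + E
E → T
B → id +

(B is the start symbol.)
{ $, '+' }

B is the start symbol, so $ ∈ FOLLOW(B).
In T → B + E: B is followed by '+' E, add FIRST('+' E) \ {ε} = { '+' }

Taking the union: FOLLOW(B) = { $, '+' }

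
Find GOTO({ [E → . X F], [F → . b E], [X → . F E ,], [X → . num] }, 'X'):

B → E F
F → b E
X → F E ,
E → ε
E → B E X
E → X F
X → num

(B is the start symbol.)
GOTO(I, 'X') = CLOSURE({ [A → αX.β] : [A → α.Xβ] ∈ I, X = 'X' })

Items with dot before 'X', with the dot advanced:
  [E → . X F] → [E → X . F]
Closure of the advanced items:
  [E → X . F] has the dot before F: add [F → . b E]

GOTO = { [E → X . F], [F → . b E] }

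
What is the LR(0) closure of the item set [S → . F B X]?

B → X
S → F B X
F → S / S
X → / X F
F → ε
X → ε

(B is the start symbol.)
To compute CLOSURE, for each item [A → α.Bβ] where B is a non-terminal, add [B → .γ] for all productions B → γ; repeat for the newly added items until nothing changes.

Start with: [S → . F B X]
  [S → . F B X] has the dot before F: add [F → . S / S], [F → .]
  [F → . S / S] has the dot before S: all S-items already present
No further items can be added.

CLOSURE = { [F → . S / S], [F → .], [S → . F B X] }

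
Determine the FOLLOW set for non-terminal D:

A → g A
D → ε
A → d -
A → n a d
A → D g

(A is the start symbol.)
In A → D g: D is followed by g, add FIRST(g) \ {ε} = { 'g' }

Taking the union: FOLLOW(D) = { 'g' }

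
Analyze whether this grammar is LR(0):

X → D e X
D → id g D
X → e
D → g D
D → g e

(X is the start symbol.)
Yes, the grammar is LR(0)

A grammar is LR(0) if no state in the canonical LR(0) collection has:
  - both a shift item (dot before a terminal) and a complete item (shift-reduce conflict), or
  - two or more complete items (reduce-reduce conflict; the accept item [X' → X .] counts as a complete item here).

Augment with X' → X and build the canonical LR(0) collection (I0 = CLOSURE({[X' → . X]}), then GOTO on every symbol after a dot until no new states appear). It has 12 states:
  I0: { [D → . g D], [D → . g e], [D → . id g D], [X → . D e X], [X → . e], [X' → . X] }  — shift
  I1: { [X → D . e X] }  — shift
  I2: { [X' → X .] }  — accept
  I3: { [X → e .] }  — reduce
  I4: { [D → . g D], [D → . g e], [D → . id g D], [D → g . D], [D → g . e] }  — shift
  I5: { [D → id . g D] }  — shift
  I6: { [D → . g D], [D → . g e], [D → . id g D], [D → id g . D] }  — shift
  I7: { [D → id g D .] }  — reduce
  I8: { [D → g D .] }  — reduce
  I9: { [D → g e .] }  — reduce
  I10: { [D → . g D], [D → . g e], [D → . id g D], [X → . D e X], [X → . e], [X → D e . X] }  — shift
  I11: { [X → D e X .] }  — reduce

Every state is either a pure shift/goto state or contains exactly one complete item and nothing to shift — no conflicts. The grammar is LR(0).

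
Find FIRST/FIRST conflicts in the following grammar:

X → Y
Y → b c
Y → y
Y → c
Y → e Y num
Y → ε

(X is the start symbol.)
No FIRST/FIRST conflicts.

Productions for Y:
  Y → b c: FIRST = { 'b' }
  Y → y: FIRST = { 'y' }
  Y → c: FIRST = { 'c' }
  Y → e Y num: FIRST = { 'e' }
  Y → ε: FIRST = { ε }
X has only one production, so no FIRST/FIRST conflict is possible there.

All alternatives of each non-terminal have pairwise disjoint FIRST sets.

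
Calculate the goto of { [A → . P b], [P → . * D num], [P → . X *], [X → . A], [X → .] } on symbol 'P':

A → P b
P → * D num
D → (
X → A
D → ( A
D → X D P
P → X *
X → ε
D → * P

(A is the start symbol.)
{ [A → P . b] }

GOTO(I, 'P') = CLOSURE({ [A → αX.β] : [A → α.Xβ] ∈ I, X = 'P' })

Items with dot before 'P', with the dot advanced:
  [A → . P b] → [A → P . b]
Closure adds nothing (no advanced item has the dot before a non-terminal).

GOTO = { [A → P . b] }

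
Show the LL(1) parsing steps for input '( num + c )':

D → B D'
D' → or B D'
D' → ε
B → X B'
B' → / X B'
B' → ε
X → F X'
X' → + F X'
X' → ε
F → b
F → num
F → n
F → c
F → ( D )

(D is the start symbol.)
LL(1) parsing maintains a stack (initially the start symbol over $) and the input. At each step: if the stack top is a terminal, match it against the current input token; if it is a non-terminal N, replace it with the RHS of M[N, lookahead] (the unique production whose predict set contains the lookahead).

Stack is shown with the top on the left.

Stack                      Input          Action
------------------------------------------------
D $                        ( num + c ) $  output D → B D'
B D' $                     ( num + c ) $  output B → X B'
X B' D' $                  ( num + c ) $  output X → F X'
F X' B' D' $               ( num + c ) $  output F → ( D )
( D ) X' B' D' $           ( num + c ) $  match '('
D ) X' B' D' $             num + c ) $    output D → B D'
B D' ) X' B' D' $          num + c ) $    output B → X B'
X B' D' ) X' B' D' $       num + c ) $    output X → F X'
F X' B' D' ) X' B' D' $    num + c ) $    output F → num
num X' B' D' ) X' B' D' $  num + c ) $    match 'num'
X' B' D' ) X' B' D' $      + c ) $        output X' → + F X'
+ F X' B' D' ) X' B' D' $  + c ) $        match '+'
F X' B' D' ) X' B' D' $    c ) $          output F → c
c X' B' D' ) X' B' D' $    c ) $          match 'c'
X' B' D' ) X' B' D' $      ) $            output X' → ε
B' D' ) X' B' D' $         ) $            output B' → ε
D' ) X' B' D' $            ) $            output D' → ε
) X' B' D' $               ) $            match ')'
X' B' D' $                 $              output X' → ε
B' D' $                    $              output B' → ε
D' $                       $              output D' → ε
$                          $              accept

The string is accepted.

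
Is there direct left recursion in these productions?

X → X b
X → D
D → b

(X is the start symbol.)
Yes, X is left-recursive

Direct left recursion occurs when N → N α for some non-terminal N (the right-hand side begins with the left-hand side itself).

X → X b: LEFT RECURSIVE (starts with X)
X → D: starts with D
D → b: starts with b

The grammar has direct left recursion on: X.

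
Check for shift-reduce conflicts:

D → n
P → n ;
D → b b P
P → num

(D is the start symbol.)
A shift-reduce conflict occurs when an LR(0) state has both:
  - a complete (reduce) item [A → α .] (dot at the end), and
  - a shift item [B → β . c γ] (dot before a terminal).

Augment with D' → D and build the canonical LR(0) collection (I0 = CLOSURE({[D' → . D]}), then GOTO on every symbol after a dot until no new states appear). It has 9 states:
  I0: { [D → . b b P], [D → . n], [D' → . D] }  — shift
  I1: { [D' → D .] }  — accept
  I2: { [D → b . b P] }  — shift
  I3: { [D → n .] }  — reduce
  I4: { [D → b b . P], [P → . n ;], [P → . num] }  — shift
  I5: { [D → b b P .] }  — reduce
  I6: { [P → n . ;] }  — shift
  I7: { [P → num .] }  — reduce
  I8: { [P → n ; .] }  — reduce

No state contains both a complete item and a shift item.

Answer: No shift-reduce conflicts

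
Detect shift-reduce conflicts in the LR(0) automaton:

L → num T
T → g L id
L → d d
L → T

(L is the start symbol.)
No shift-reduce conflicts

Augment with L' → L and build the canonical LR(0) collection (I0 = CLOSURE({[L' → . L]}), then GOTO on every symbol after a dot until no new states appear). It has 10 states:
  I0: { [L → . T], [L → . d d], [L → . num T], [L' → . L], [T → . g L id] }  — shift
  I1: { [L' → L .] }  — accept
  I2: { [L → T .] }  — reduce
  I3: { [L → d . d] }  — shift
  I4: { [L → . T], [L → . d d], [L → . num T], [T → . g L id], [T → g . L id] }  — shift
  I5: { [L → num . T], [T → . g L id] }  — shift
  I6: { [L → num T .] }  — reduce
  I7: { [T → g L . id] }  — shift
  I8: { [T → g L id .] }  — reduce
  I9: { [L → d d .] }  — reduce

No state contains both a complete item and a shift item.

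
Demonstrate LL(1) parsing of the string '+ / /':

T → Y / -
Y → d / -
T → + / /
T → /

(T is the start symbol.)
LL(1) parsing maintains a stack (initially the start symbol over $) and the input. At each step: if the stack top is a terminal, match it against the current input token; if it is a non-terminal N, replace it with the RHS of M[N, lookahead] (the unique production whose predict set contains the lookahead).

Stack is shown with the top on the left.

Stack    Input    Action
------------------------
T $      + / / $  output T → + / /
+ / / $  + / / $  match '+'
/ / $    / / $    match '/'
/ $      / $      match '/'
$        $        accept

The string is accepted.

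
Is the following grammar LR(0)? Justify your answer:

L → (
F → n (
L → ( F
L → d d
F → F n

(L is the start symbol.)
A grammar is LR(0) if no state in the canonical LR(0) collection has:
  - both a shift item (dot before a terminal) and a complete item (shift-reduce conflict), or
  - two or more complete items (reduce-reduce conflict; the accept item [L' → L .] counts as a complete item here).

Augment with L' → L and build the canonical LR(0) collection (I0 = CLOSURE({[L' → . L]}), then GOTO on every symbol after a dot until no new states appear). It has 9 states:
  I0: { [L → . ( F], [L → . (], [L → . d d], [L' → . L] }  — shift
  I1: { [F → . F n], [F → . n (], [L → ( . F], [L → ( .] }  — shift, reduce
  I2: { [L' → L .] }  — accept
  I3: { [L → d . d] }  — shift
  I4: { [L → d d .] }  — reduce
  I5: { [F → F . n], [L → ( F .] }  — shift, reduce
  I6: { [F → n . (] }  — shift
  I7: { [F → n ( .] }  — reduce
  I8: { [F → F n .] }  — reduce

Conflict in state I1:
  Shift-reduce conflict between [L → ( .] and [F → . n (]
So the grammar is NOT LR(0).

Answer: No. Shift-reduce conflict between [L → ( .] and [F → . n (]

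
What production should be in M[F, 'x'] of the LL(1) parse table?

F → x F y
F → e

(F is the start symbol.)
To find M[F, 'x'], we find productions for F where 'x' is in the predict set (PREDICT(N → α) = (FIRST(α) \ {ε}) ∪ (FOLLOW(N) if α ⇒* ε)).

F → x F y: PREDICT = { 'x' }
  'x' is in predict set, so this production goes in M[F, 'x']
F → e: PREDICT = { 'e' }

M[F, 'x'] = F → x F y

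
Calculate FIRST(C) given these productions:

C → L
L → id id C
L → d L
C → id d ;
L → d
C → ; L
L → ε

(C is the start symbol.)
FIRST sets of the other non-terminals involved (by the same procedure, iterated to a fixed point):
  FIRST(L) = { 'd', 'id', ε }

From C → L:
  - L is a non-terminal: add FIRST(L) \ {ε} = { 'd', 'id' }
    L is nullable and nothing follows, so the whole right-hand side can vanish: ε ∈ FIRST(C)
From C → id d ;:
  - id is a terminal: add 'id' and stop
From C → ; L:
  - ';' is a terminal: add ';' and stop

Collecting: FIRST(C) = { ';', 'd', 'id', ε }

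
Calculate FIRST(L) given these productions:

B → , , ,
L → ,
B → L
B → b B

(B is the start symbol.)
{ ',' }

To compute FIRST(L), examine every production with L on the left-hand side, reading each right-hand side left to right until a non-nullable symbol is reached.

From L → ,:
  - ',' is a terminal: add ',' and stop

Collecting: FIRST(L) = { ',' }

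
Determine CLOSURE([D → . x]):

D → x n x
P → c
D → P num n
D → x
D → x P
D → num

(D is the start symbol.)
{ [D → . x] }

To compute CLOSURE, for each item [A → α.Bβ] where B is a non-terminal, add [B → .γ] for all productions B → γ; repeat for the newly added items until nothing changes.

Start with: [D → . x]
The dot precedes the terminal x, so nothing is added.

CLOSURE = { [D → . x] }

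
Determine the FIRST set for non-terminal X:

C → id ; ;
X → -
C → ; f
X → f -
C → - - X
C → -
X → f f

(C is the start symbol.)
{ '-', 'f' }

To compute FIRST(X), examine every production with X on the left-hand side, reading each right-hand side left to right until a non-nullable symbol is reached.

From X → -:
  - '-' is a terminal: add '-' and stop
From X → f -:
  - f is a terminal: add 'f' and stop
From X → f f:
  - f is a terminal: add 'f' and stop

Collecting: FIRST(X) = { '-', 'f' }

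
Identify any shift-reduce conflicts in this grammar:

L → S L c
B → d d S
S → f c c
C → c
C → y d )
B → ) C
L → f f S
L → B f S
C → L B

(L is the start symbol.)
No shift-reduce conflicts

Augment with L' → L and build the canonical LR(0) collection (I0 = CLOSURE({[L' → . L]}), then GOTO on every symbol after a dot until no new states appear). It has 25 states:
  I0: { [B → . ) C], [B → . d d S], [L → . B f S], [L → . S L c], [L → . f f S], [L' → . L], [S → . f c c] }  — shift
  I1: { [B → ) . C], [B → . ) C], [B → . d d S], [C → . L B], [C → . c], [C → . y d )], [L → . B f S], [L → . S L c], [L → . f f S], [S → . f c c] }  — shift
  I2: { [L → B . f S] }  — shift
  I3: { [L' → L .] }  — accept
  I4: { [B → . ) C], [B → . d d S], [L → . B f S], [L → . S L c], [L → . f f S], [L → S . L c], [S → . f c c] }  — shift
  I5: { [B → d . d S] }  — shift
  I6: { [L → f . f S], [S → f . c c] }  — shift
  I7: { [S → f c . c] }  — shift
  I8: { [L → f f . S], [S → . f c c] }  — shift
  I9: { [L → f f S .] }  — reduce
  I10: { [S → f . c c] }  — shift
  I11: { [S → f c c .] }  — reduce
  I12: { [B → d d . S], [S → . f c c] }  — shift
  I13: { [B → d d S .] }  — reduce
  I14: { [L → S L . c] }  — shift
  I15: { [L → S L c .] }  — reduce
  I16: { [L → B f . S], [S → . f c c] }  — shift
  I17: { [L → B f S .] }  — reduce
  I18: { [B → ) C .] }  — reduce
  I19: { [B → . ) C], [B → . d d S], [C → L . B] }  — shift
  I20: { [C → c .] }  — reduce
  I21: { [C → y . d )] }  — shift
  I22: { [C → y d . )] }  — shift
  I23: { [C → y d ) .] }  — reduce
  I24: { [C → L B .] }  — reduce

No state contains both a complete item and a shift item.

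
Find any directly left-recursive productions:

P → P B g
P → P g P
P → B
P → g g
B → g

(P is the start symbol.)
Yes, P is left-recursive

Direct left recursion occurs when N → N α for some non-terminal N (the right-hand side begins with the left-hand side itself).

P → P B g: LEFT RECURSIVE (starts with P)
P → P g P: LEFT RECURSIVE (starts with P)
P → B: starts with B
P → g g: starts with g
B → g: starts with g

The grammar has direct left recursion on: P.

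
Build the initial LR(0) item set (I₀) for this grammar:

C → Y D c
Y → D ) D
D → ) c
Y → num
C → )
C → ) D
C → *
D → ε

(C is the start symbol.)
{ [C → . ) D], [C → . )], [C → . *], [C → . Y D c], [C' → . C], [D → . ) c], [D → .], [Y → . D ) D], [Y → . num] }

First, augment the grammar with C' → C
I₀ = CLOSURE({ [C' → . C] }):
  [C' → . C] has the dot before C: add [C → . Y D c], [C → . )], [C → . ) D], [C → . *]
  [C → . Y D c] has the dot before Y: add [Y → . D ) D], [Y → . num]
  [Y → . D ) D] has the dot before D: add [D → . ) c], [D → .]
No further items can be added.

I₀ = { [C → . ) D], [C → . )], [C → . *], [C → . Y D c], [C' → . C], [D → . ) c], [D → .], [Y → . D ) D], [Y → . num] }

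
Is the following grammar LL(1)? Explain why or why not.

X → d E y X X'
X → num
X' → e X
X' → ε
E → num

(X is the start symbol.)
No. Predict set conflict for X': { 'e' }

Relevant sets:
  FOLLOW(X') = { $, 'e' }

For X:
  PREDICT(X → d E y X X') = { 'd' }
  PREDICT(X → num) = { 'num' }
For X':
  PREDICT(X' → e X) = { 'e' }
  PREDICT(X' → ε) = { $, 'e' }
E has a single production, so nothing to check there.

Conflict found: Predict set conflict for X': { 'e' }
The grammar is NOT LL(1).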